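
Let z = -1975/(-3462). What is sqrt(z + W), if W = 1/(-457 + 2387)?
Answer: sqrt(1593246838245)/1670415 ≈ 0.75564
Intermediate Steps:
W = 1/1930 ≈ 0.00051813
z = 1975/3462 (z = -1975*(-1/3462) = 1975/3462 ≈ 0.57048)
sqrt(z + W) = sqrt(1975/3462 + 1/1930) = sqrt(953803/1670415) = sqrt(1593246838245)/1670415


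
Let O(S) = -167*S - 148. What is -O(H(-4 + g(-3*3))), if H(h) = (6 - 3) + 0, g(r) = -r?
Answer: 649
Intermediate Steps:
H(h) = 3 (H(h) = 3 + 0 = 3)
O(S) = -148 - 167*S
-O(H(-4 + g(-3*3))) = -(-148 - 167*3) = -(-148 - 501) = -1*(-649) = 649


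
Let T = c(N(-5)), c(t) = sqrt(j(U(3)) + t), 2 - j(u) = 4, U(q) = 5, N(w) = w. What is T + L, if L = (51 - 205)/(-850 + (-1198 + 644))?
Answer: 77/702 + I*sqrt(7) ≈ 0.10969 + 2.6458*I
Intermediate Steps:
j(u) = -2 (j(u) = 2 - 1*4 = 2 - 4 = -2)
L = 77/702 (L = -154/(-850 - 554) = -154/(-1404) = -154*(-1/1404) = 77/702 ≈ 0.10969)
c(t) = sqrt(-2 + t)
T = I*sqrt(7) (T = sqrt(-2 - 5) = sqrt(-7) = I*sqrt(7) ≈ 2.6458*I)
T + L = I*sqrt(7) + 77/702 = 77/702 + I*sqrt(7)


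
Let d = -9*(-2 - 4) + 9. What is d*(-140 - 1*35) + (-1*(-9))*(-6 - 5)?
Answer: -11124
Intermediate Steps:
d = 63 (d = -9*(-6) + 9 = 54 + 9 = 63)
d*(-140 - 1*35) + (-1*(-9))*(-6 - 5) = 63*(-140 - 1*35) + (-1*(-9))*(-6 - 5) = 63*(-140 - 35) + 9*(-11) = 63*(-175) - 99 = -11025 - 99 = -11124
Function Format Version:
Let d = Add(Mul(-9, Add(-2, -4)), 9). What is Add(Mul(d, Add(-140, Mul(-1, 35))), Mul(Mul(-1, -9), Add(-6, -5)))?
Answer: -11124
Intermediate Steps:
d = 63 (d = Add(Mul(-9, -6), 9) = Add(54, 9) = 63)
Add(Mul(d, Add(-140, Mul(-1, 35))), Mul(Mul(-1, -9), Add(-6, -5))) = Add(Mul(63, Add(-140, Mul(-1, 35))), Mul(Mul(-1, -9), Add(-6, -5))) = Add(Mul(63, Add(-140, -35)), Mul(9, -11)) = Add(Mul(63, -175), -99) = Add(-11025, -99) = -11124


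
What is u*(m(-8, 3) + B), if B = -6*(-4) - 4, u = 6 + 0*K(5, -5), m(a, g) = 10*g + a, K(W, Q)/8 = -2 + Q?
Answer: 252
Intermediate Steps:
K(W, Q) = -16 + 8*Q (K(W, Q) = 8*(-2 + Q) = -16 + 8*Q)
m(a, g) = a + 10*g
u = 6 (u = 6 + 0*(-16 + 8*(-5)) = 6 + 0*(-16 - 40) = 6 + 0*(-56) = 6 + 0 = 6)
B = 20 (B = 24 - 4 = 20)
u*(m(-8, 3) + B) = 6*((-8 + 10*3) + 20) = 6*((-8 + 30) + 20) = 6*(22 + 20) = 6*42 = 252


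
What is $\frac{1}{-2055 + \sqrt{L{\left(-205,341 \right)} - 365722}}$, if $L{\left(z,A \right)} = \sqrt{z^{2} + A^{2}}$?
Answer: $- \frac{1}{2055 - i \sqrt{365722 - \sqrt{158306}}} \approx -0.00044787 - 0.00013173 i$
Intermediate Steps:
$L{\left(z,A \right)} = \sqrt{A^{2} + z^{2}}$
$\frac{1}{-2055 + \sqrt{L{\left(-205,341 \right)} - 365722}} = \frac{1}{-2055 + \sqrt{\sqrt{341^{2} + \left(-205\right)^{2}} - 365722}} = \frac{1}{-2055 + \sqrt{\sqrt{116281 + 42025} - 365722}} = \frac{1}{-2055 + \sqrt{\sqrt{158306} - 365722}} = \frac{1}{-2055 + \sqrt{-365722 + \sqrt{158306}}}$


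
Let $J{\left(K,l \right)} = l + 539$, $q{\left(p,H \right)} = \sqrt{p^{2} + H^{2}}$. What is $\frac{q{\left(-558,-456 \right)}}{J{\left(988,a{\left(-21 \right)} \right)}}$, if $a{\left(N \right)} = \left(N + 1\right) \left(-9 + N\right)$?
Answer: $\frac{30 \sqrt{577}}{1139} \approx 0.63268$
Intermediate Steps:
$q{\left(p,H \right)} = \sqrt{H^{2} + p^{2}}$
$a{\left(N \right)} = \left(1 + N\right) \left(-9 + N\right)$
$J{\left(K,l \right)} = 539 + l$
$\frac{q{\left(-558,-456 \right)}}{J{\left(988,a{\left(-21 \right)} \right)}} = \frac{\sqrt{\left(-456\right)^{2} + \left(-558\right)^{2}}}{539 - \left(-159 - 441\right)} = \frac{\sqrt{207936 + 311364}}{539 + \left(-9 + 441 + 168\right)} = \frac{\sqrt{519300}}{539 + 600} = \frac{30 \sqrt{577}}{1139}$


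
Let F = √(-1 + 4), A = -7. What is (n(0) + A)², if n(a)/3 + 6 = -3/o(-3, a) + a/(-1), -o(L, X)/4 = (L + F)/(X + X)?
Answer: 625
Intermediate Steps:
F = √3 ≈ 1.7320
o(L, X) = -2*(L + √3)/X (o(L, X) = -4*(L + √3)/(X + X) = -4*(L + √3)/(2*X) = -4*(L + √3)*1/(2*X) = -2*(L + √3)/X)
n(a) = -18 - 3*a - 9*a/(2*(3 - √3)) (n(a) = -18 + 3*(-3*a/(2*(-1*(-3) - √3)) + a/(-1)) = -18 + 3*(-3*a/(2*(3 - √3)) + a*(-1)) = -18 + 3*(-3*a/(2*(3 - √3)) - a) = -18 + 3*(-a - 3*a/(2*(3 - √3))) = -18 + (-3*a - 9*a/(2*(3 - √3))) = -18 - 3*a - 9*a/(2*(3 - √3)))
(n(0) + A)² = ((-18 - 21/4*0 - ¾*0*√3) - 7)² = ((-18 + 0 + 0) - 7)² = (-18 - 7)² = (-25)² = 625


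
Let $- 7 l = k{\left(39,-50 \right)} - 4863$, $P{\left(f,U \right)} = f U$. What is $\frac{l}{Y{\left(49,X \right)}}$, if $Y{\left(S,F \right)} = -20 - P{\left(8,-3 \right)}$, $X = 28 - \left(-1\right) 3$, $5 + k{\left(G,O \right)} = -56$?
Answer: $\frac{1231}{7} \approx 175.86$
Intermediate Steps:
$k{\left(G,O \right)} = -61$ ($k{\left(G,O \right)} = -5 - 56 = -61$)
$P{\left(f,U \right)} = U f$
$X = 31$ ($X = 28 - -3 = 28 + 3 = 31$)
$Y{\left(S,F \right)} = 4$ ($Y{\left(S,F \right)} = -20 - \left(-3\right) 8 = -20 - -24 = -20 + 24 = 4$)
$l = \frac{4924}{7}$ ($l = - \frac{-61 - 4863}{7} = \left(- \frac{1}{7}\right) \left(-4924\right) = \frac{4924}{7} \approx 703.43$)
$\frac{l}{Y{\left(49,X \right)}} = \frac{4924}{7 \cdot 4} = \frac{4924}{7} \cdot \frac{1}{4} = \frac{1231}{7}$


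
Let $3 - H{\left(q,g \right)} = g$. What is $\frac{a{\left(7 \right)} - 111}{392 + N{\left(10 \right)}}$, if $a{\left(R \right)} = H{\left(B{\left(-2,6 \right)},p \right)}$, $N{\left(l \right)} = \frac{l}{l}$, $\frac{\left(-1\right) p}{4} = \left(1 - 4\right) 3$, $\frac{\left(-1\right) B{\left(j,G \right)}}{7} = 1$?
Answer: $- \frac{48}{131} \approx -0.36641$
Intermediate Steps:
$B{\left(j,G \right)} = -7$ ($B{\left(j,G \right)} = \left(-7\right) 1 = -7$)
$p = 36$ ($p = - 4 \left(1 - 4\right) 3 = - 4 \left(\left(-3\right) 3\right) = \left(-4\right) \left(-9\right) = 36$)
$N{\left(l \right)} = 1$
$H{\left(q,g \right)} = 3 - g$
$a{\left(R \right)} = -33$ ($a{\left(R \right)} = 3 - 36 = -33$)
$\frac{a{\left(7 \right)} - 111}{392 + N{\left(10 \right)}} = \frac{-33 - 111}{392 + 1} = - \frac{144}{393} = \left(-144\right) \frac{1}{393} = - \frac{48}{131}$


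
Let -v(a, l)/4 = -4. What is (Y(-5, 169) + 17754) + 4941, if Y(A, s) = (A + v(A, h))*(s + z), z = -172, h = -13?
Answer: 22662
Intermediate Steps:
v(a, l) = 16 (v(a, l) = -4*(-4) = 16)
Y(A, s) = (-172 + s)*(16 + A) (Y(A, s) = (A + 16)*(s - 172) = (16 + A)*(-172 + s) = (-172 + s)*(16 + A))
(Y(-5, 169) + 17754) + 4941 = ((-2752 - 172*(-5) + 16*169 - 5*169) + 17754) + 4941 = ((-2752 + 860 + 2704 - 845) + 17754) + 4941 = (-33 + 17754) + 4941 = 17721 + 4941 = 22662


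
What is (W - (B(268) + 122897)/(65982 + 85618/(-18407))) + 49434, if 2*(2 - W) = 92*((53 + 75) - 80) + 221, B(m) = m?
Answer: 57219347827925/1214445056 ≈ 47116.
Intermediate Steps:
W = -4633/2 (W = 2 - (92*((53 + 75) - 80) + 221)/2 = 2 - (92*(128 - 80) + 221)/2 = 2 - (92*48 + 221)/2 = 2 - (4416 + 221)/2 = 2 - ½*4637 = 2 - 4637/2 = -4633/2 ≈ -2316.5)
(W - (B(268) + 122897)/(65982 + 85618/(-18407))) + 49434 = (-4633/2 - (268 + 122897)/(65982 + 85618/(-18407))) + 49434 = (-4633/2 - 123165/(65982 + 85618*(-1/18407))) + 49434 = (-4633/2 - 123165/(65982 - 85618/18407)) + 49434 = (-4633/2 - 123165/1214445056/18407) + 49434 = (-4633/2 - 123165*18407/1214445056) + 49434 = (-4633/2 - 1*2267098155/1214445056) + 49434 = (-4633/2 - 2267098155/1214445056) + 49434 = -2815529070379/1214445056 + 49434 = 57219347827925/1214445056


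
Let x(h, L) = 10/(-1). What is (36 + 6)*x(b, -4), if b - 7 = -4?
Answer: -420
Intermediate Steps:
b = 3 (b = 7 - 4 = 3)
x(h, L) = -10 (x(h, L) = 10*(-1) = -10)
(36 + 6)*x(b, -4) = (36 + 6)*(-10) = 42*(-10) = -420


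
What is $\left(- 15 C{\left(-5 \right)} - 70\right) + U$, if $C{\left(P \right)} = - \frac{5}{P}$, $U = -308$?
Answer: $-393$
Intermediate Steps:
$\left(- 15 C{\left(-5 \right)} - 70\right) + U = \left(- 15 \left(- \frac{5}{-5}\right) - 70\right) - 308 = \left(- 15 \left(\left(-5\right) \left(- \frac{1}{5}\right)\right) - 70\right) - 308 = \left(\left(-15\right) 1 - 70\right) - 308 = \left(-15 - 70\right) - 308 = -85 - 308 = -393$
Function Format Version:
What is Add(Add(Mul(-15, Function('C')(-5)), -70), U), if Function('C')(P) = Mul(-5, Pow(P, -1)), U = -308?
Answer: -393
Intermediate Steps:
Add(Add(Mul(-15, Function('C')(-5)), -70), U) = Add(Add(Mul(-15, Mul(-5, Pow(-5, -1))), -70), -308) = Add(Add(Mul(-15, Mul(-5, Rational(-1, 5))), -70), -308) = Add(Add(Mul(-15, 1), -70), -308) = Add(Add(-15, -70), -308) = Add(-85, -308) = -393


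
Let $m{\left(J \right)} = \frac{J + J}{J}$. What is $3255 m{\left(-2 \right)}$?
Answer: $6510$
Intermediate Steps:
$m{\left(J \right)} = 2$ ($m{\left(J \right)} = \frac{2 J}{J} = 2$)
$3255 m{\left(-2 \right)} = 3255 \cdot 2 = 6510$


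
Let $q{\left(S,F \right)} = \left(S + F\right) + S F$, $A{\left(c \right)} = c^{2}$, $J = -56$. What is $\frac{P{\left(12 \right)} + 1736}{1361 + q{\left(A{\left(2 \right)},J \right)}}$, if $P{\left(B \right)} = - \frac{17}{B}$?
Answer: $\frac{4163}{2604} \approx 1.5987$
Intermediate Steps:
$q{\left(S,F \right)} = F + S + F S$ ($q{\left(S,F \right)} = \left(F + S\right) + F S = F + S + F S$)
$\frac{P{\left(12 \right)} + 1736}{1361 + q{\left(A{\left(2 \right)},J \right)}} = \frac{- \frac{17}{12} + 1736}{1361 - \left(56 + 220\right)} = \frac{\left(-17\right) \frac{1}{12} + 1736}{1361 - 276} = \frac{- \frac{17}{12} + 1736}{1361 - 276} = \frac{20815}{12 \left(1361 - 276\right)} = \frac{20815}{12 \cdot 1085} = \frac{20815}{12} \cdot \frac{1}{1085} = \frac{4163}{2604}$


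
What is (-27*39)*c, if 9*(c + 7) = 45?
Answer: 2106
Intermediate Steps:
c = -2 (c = -7 + (1/9)*45 = -7 + 5 = -2)
(-27*39)*c = -27*39*(-2) = -1053*(-2) = 2106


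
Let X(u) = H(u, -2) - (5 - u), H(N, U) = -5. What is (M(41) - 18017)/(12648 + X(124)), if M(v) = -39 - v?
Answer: -18097/12762 ≈ -1.4180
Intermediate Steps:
X(u) = -10 + u (X(u) = -5 - (5 - u) = -5 + (-5 + u) = -10 + u)
(M(41) - 18017)/(12648 + X(124)) = ((-39 - 1*41) - 18017)/(12648 + (-10 + 124)) = ((-39 - 41) - 18017)/(12648 + 114) = (-80 - 18017)/12762 = -18097*1/12762 = -18097/12762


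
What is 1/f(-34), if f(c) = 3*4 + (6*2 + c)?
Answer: -1/10 ≈ -0.10000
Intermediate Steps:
f(c) = 24 + c (f(c) = 12 + (12 + c) = 24 + c)
1/f(-34) = 1/(24 - 34) = 1/(-10) = -1/10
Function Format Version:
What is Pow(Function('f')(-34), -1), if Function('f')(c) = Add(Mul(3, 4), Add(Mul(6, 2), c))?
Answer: Rational(-1, 10) ≈ -0.10000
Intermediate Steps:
Function('f')(c) = Add(24, c) (Function('f')(c) = Add(12, Add(12, c)) = Add(24, c))
Pow(Function('f')(-34), -1) = Pow(Add(24, -34), -1) = Pow(-10, -1) = Rational(-1, 10)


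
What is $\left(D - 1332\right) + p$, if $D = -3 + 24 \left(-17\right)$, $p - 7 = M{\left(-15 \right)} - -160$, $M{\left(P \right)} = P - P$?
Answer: $-1576$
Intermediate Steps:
$M{\left(P \right)} = 0$
$p = 167$ ($p = 7 + \left(0 - -160\right) = 7 + \left(0 + 160\right) = 7 + 160 = 167$)
$D = -411$ ($D = -3 - 408 = -411$)
$\left(D - 1332\right) + p = \left(-411 - 1332\right) + 167 = -1743 + 167 = -1576$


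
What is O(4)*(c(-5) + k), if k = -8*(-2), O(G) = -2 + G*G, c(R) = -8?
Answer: 112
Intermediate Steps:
O(G) = -2 + G²
k = 16
O(4)*(c(-5) + k) = (-2 + 4²)*(-8 + 16) = (-2 + 16)*8 = 14*8 = 112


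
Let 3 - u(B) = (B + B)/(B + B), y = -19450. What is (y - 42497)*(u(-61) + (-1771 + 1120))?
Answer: 40203603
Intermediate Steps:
u(B) = 2 (u(B) = 3 - (B + B)/(B + B) = 3 - 2*B/(2*B) = 3 - 2*B*1/(2*B) = 3 - 1*1 = 3 - 1 = 2)
(y - 42497)*(u(-61) + (-1771 + 1120)) = (-19450 - 42497)*(2 + (-1771 + 1120)) = -61947*(2 - 651) = -61947*(-649) = 40203603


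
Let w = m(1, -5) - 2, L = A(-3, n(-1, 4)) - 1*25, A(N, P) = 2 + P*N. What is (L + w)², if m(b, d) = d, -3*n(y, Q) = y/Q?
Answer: 14641/16 ≈ 915.06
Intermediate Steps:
n(y, Q) = -y/(3*Q)
A(N, P) = 2 + N*P
L = -93/4 (L = (2 - (-1)*(-1)/4) - 1*25 = (2 - (-1)*(-1)/4) - 25 = (2 - 3*1/12) - 25 = (2 - ¼) - 25 = 7/4 - 25 = -93/4 ≈ -23.250)
w = -7 (w = -5 - 2 = -7)
(L + w)² = (-93/4 - 7)² = (-121/4)² = 14641/16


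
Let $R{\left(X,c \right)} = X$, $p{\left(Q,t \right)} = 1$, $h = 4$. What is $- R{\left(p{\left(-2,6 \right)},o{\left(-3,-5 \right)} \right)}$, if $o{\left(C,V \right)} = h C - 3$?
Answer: $-1$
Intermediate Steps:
$o{\left(C,V \right)} = -3 + 4 C$ ($o{\left(C,V \right)} = 4 C - 3 = -3 + 4 C$)
$- R{\left(p{\left(-2,6 \right)},o{\left(-3,-5 \right)} \right)} = \left(-1\right) 1 = -1$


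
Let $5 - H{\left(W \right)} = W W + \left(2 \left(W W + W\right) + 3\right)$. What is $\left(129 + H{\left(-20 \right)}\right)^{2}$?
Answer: $1058841$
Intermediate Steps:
$H{\left(W \right)} = 2 - 3 W^{2} - 2 W$ ($H{\left(W \right)} = 5 - \left(W W + \left(2 \left(W W + W\right) + 3\right)\right) = 5 - \left(W^{2} + \left(2 \left(W^{2} + W\right) + 3\right)\right) = 5 - \left(W^{2} + \left(2 \left(W + W^{2}\right) + 3\right)\right) = 5 - \left(W^{2} + \left(\left(2 W + 2 W^{2}\right) + 3\right)\right) = 5 - \left(W^{2} + \left(3 + 2 W + 2 W^{2}\right)\right) = 5 - \left(3 + 2 W + 3 W^{2}\right) = 2 - 3 W^{2} - 2 W$)
$\left(129 + H{\left(-20 \right)}\right)^{2} = \left(129 - \left(-42 + 1200\right)\right)^{2} = \left(129 + \left(2 - 1200 + 40\right)\right)^{2} = \left(129 - 1158\right)^{2} = \left(-1029\right)^{2} = 1058841$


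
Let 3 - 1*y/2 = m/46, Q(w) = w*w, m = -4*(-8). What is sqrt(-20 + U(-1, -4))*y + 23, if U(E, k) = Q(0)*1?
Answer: 23 + 212*I*sqrt(5)/23 ≈ 23.0 + 20.611*I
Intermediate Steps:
m = 32
Q(w) = w**2
y = 106/23 (y = 6 - 64/46 = 6 - 2*16/23 = 6 - 32/23 = 106/23 ≈ 4.6087)
U(E, k) = 0 (U(E, k) = 0**2*1 = 0*1 = 0)
sqrt(-20 + U(-1, -4))*y + 23 = sqrt(-20 + 0)*(106/23) + 23 = sqrt(-20)*(106/23) + 23 = (2*I*sqrt(5))*(106/23) + 23 = 212*I*sqrt(5)/23 + 23 = 23 + 212*I*sqrt(5)/23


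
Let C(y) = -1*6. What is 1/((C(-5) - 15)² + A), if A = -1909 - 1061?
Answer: -1/2529 ≈ -0.00039541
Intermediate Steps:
C(y) = -6
A = -2970
1/((C(-5) - 15)² + A) = 1/((-6 - 15)² - 2970) = 1/((-21)² - 2970) = 1/(441 - 2970) = 1/(-2529) = -1/2529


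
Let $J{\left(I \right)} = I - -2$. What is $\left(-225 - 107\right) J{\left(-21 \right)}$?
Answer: $6308$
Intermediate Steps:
$J{\left(I \right)} = 2 + I$ ($J{\left(I \right)} = I + 2 = 2 + I$)
$\left(-225 - 107\right) J{\left(-21 \right)} = \left(-225 - 107\right) \left(2 - 21\right) = \left(-332\right) \left(-19\right) = 6308$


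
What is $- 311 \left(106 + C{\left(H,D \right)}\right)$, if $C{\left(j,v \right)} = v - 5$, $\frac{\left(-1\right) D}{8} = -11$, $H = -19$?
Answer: $-58779$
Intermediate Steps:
$D = 88$ ($D = \left(-8\right) \left(-11\right) = 88$)
$C{\left(j,v \right)} = -5 + v$
$- 311 \left(106 + C{\left(H,D \right)}\right) = - 311 \left(106 + \left(-5 + 88\right)\right) = - 311 \left(106 + 83\right) = \left(-311\right) 189 = -58779$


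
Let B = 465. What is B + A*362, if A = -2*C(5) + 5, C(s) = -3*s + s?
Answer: 9515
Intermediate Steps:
C(s) = -2*s
A = 25 (A = -(-4)*5 + 5 = -2*(-10) + 5 = 20 + 5 = 25)
B + A*362 = 465 + 25*362 = 465 + 9050 = 9515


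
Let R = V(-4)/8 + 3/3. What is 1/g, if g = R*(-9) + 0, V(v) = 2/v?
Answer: -16/135 ≈ -0.11852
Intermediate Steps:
R = 15/16 (R = (2/(-4))/8 + 3/3 = (2*(-1/4))*(1/8) + 3*(1/3) = -1/2*1/8 + 1 = -1/16 + 1 = 15/16 ≈ 0.93750)
g = -135/16 (g = (15/16)*(-9) + 0 = -135/16 + 0 = -135/16 ≈ -8.4375)
1/g = 1/(-135/16) = -16/135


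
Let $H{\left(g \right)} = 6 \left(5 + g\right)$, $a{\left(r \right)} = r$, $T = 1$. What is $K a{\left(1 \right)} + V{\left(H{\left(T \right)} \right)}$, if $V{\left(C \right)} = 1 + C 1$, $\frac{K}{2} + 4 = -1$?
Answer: $27$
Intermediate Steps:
$K = -10$ ($K = -8 + 2 \left(-1\right) = -8 - 2 = -10$)
$H{\left(g \right)} = 30 + 6 g$
$V{\left(C \right)} = 1 + C$
$K a{\left(1 \right)} + V{\left(H{\left(T \right)} \right)} = \left(-10\right) 1 + \left(1 + \left(30 + 6 \cdot 1\right)\right) = -10 + \left(1 + \left(30 + 6\right)\right) = -10 + \left(1 + 36\right) = -10 + 37 = 27$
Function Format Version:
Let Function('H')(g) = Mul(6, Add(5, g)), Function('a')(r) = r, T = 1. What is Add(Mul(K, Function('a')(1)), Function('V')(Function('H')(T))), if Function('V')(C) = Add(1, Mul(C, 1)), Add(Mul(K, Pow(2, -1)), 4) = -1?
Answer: 27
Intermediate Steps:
K = -10 (K = Add(-8, Mul(2, -1)) = Add(-8, -2) = -10)
Function('H')(g) = Add(30, Mul(6, g))
Function('V')(C) = Add(1, C)
Add(Mul(K, Function('a')(1)), Function('V')(Function('H')(T))) = Add(Mul(-10, 1), Add(1, Add(30, Mul(6, 1)))) = Add(-10, Add(1, Add(30, 6))) = Add(-10, Add(1, 36)) = Add(-10, 37) = 27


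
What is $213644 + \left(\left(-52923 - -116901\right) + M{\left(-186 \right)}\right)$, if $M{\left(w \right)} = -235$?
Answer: $277387$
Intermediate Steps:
$213644 + \left(\left(-52923 - -116901\right) + M{\left(-186 \right)}\right) = 213644 - -63743 = 213644 + \left(\left(-52923 + 116901\right) - 235\right) = 213644 + \left(63978 - 235\right) = 213644 + 63743 = 277387$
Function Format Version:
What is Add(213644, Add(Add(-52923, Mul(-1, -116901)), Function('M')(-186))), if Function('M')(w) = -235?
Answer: 277387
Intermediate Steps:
Add(213644, Add(Add(-52923, Mul(-1, -116901)), Function('M')(-186))) = Add(213644, Add(Add(-52923, Mul(-1, -116901)), -235)) = Add(213644, Add(Add(-52923, 116901), -235)) = Add(213644, Add(63978, -235)) = Add(213644, 63743) = 277387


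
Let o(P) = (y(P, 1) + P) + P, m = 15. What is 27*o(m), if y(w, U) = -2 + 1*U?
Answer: 783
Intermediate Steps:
y(w, U) = -2 + U
o(P) = -1 + 2*P (o(P) = ((-2 + 1) + P) + P = (-1 + P) + P = -1 + 2*P)
27*o(m) = 27*(-1 + 2*15) = 27*(-1 + 30) = 27*29 = 783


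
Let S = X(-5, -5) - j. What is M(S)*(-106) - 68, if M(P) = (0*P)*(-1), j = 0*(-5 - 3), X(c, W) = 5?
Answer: -68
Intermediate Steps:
j = 0 (j = 0*(-8) = 0)
S = 5 (S = 5 - 1*0 = 5 + 0 = 5)
M(P) = 0 (M(P) = 0*(-1) = 0)
M(S)*(-106) - 68 = 0*(-106) - 68 = 0 - 68 = -68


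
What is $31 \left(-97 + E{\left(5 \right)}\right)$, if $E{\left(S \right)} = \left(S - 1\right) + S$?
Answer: $-2728$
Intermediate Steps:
$E{\left(S \right)} = -1 + 2 S$ ($E{\left(S \right)} = \left(-1 + S\right) + S = -1 + 2 S$)
$31 \left(-97 + E{\left(5 \right)}\right) = 31 \left(-97 + \left(-1 + 2 \cdot 5\right)\right) = 31 \left(-97 + \left(-1 + 10\right)\right) = 31 \left(-97 + 9\right) = 31 \left(-88\right) = -2728$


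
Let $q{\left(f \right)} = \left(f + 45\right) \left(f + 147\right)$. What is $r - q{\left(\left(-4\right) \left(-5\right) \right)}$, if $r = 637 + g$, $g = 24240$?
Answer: $14022$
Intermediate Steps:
$q{\left(f \right)} = \left(45 + f\right) \left(147 + f\right)$
$r = 24877$ ($r = 637 + 24240 = 24877$)
$r - q{\left(\left(-4\right) \left(-5\right) \right)} = 24877 - \left(6615 + \left(\left(-4\right) \left(-5\right)\right)^{2} + 192 \left(\left(-4\right) \left(-5\right)\right)\right) = 24877 - \left(6615 + 20^{2} + 192 \cdot 20\right) = 24877 - \left(6615 + 400 + 3840\right) = 24877 - 10855 = 14022$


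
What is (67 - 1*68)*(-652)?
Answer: 652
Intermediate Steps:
(67 - 1*68)*(-652) = (67 - 68)*(-652) = -1*(-652) = 652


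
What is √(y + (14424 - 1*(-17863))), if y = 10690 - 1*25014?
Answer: √17963 ≈ 134.03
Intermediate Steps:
y = -14324 (y = 10690 - 25014 = -14324)
√(y + (14424 - 1*(-17863))) = √(-14324 + (14424 - 1*(-17863))) = √(-14324 + (14424 + 17863)) = √(-14324 + 32287) = √17963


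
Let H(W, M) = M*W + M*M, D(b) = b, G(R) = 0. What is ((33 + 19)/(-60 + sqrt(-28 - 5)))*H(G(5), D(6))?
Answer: -37440/1211 - 624*I*sqrt(33)/1211 ≈ -30.917 - 2.96*I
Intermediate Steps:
H(W, M) = M**2 + M*W (H(W, M) = M*W + M**2 = M**2 + M*W)
((33 + 19)/(-60 + sqrt(-28 - 5)))*H(G(5), D(6)) = ((33 + 19)/(-60 + sqrt(-28 - 5)))*(6*(6 + 0)) = (52/(-60 + sqrt(-33)))*(6*6) = (52/(-60 + I*sqrt(33)))*36 = 1872/(-60 + I*sqrt(33))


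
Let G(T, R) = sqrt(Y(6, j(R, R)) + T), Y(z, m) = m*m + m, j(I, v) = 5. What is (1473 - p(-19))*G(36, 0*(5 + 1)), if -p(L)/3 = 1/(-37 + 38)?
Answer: 1476*sqrt(66) ≈ 11991.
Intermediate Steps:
Y(z, m) = m + m**2 (Y(z, m) = m**2 + m = m + m**2)
p(L) = -3 (p(L) = -3/(-37 + 38) = -3/1 = -3*1 = -3)
G(T, R) = sqrt(30 + T) (G(T, R) = sqrt(5*(1 + 5) + T) = sqrt(5*6 + T) = sqrt(30 + T))
(1473 - p(-19))*G(36, 0*(5 + 1)) = (1473 - 1*(-3))*sqrt(30 + 36) = (1473 + 3)*sqrt(66) = 1476*sqrt(66)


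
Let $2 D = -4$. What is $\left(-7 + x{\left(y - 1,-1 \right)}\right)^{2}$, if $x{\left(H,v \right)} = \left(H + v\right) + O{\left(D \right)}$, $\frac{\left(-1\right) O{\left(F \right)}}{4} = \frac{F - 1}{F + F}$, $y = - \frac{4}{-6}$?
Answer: $\frac{1156}{9} \approx 128.44$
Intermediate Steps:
$D = -2$ ($D = \frac{1}{2} \left(-4\right) = -2$)
$y = \frac{2}{3}$ ($y = \left(-4\right) \left(- \frac{1}{6}\right) = \frac{2}{3} \approx 0.66667$)
$O{\left(F \right)} = - \frac{2 \left(-1 + F\right)}{F}$ ($O{\left(F \right)} = - 4 \frac{F - 1}{F + F} = - 4 \frac{-1 + F}{2 F} = - \frac{2 \left(-1 + F\right)}{F}$)
$x{\left(H,v \right)} = -3 + H + v$ ($x{\left(H,v \right)} = \left(H + v\right) - \left(2 - \frac{2}{-2}\right) = \left(H + v\right) + \left(-2 + 2 \left(- \frac{1}{2}\right)\right) = \left(H + v\right) - 3 = -3 + H + v$)
$\left(-7 + x{\left(y - 1,-1 \right)}\right)^{2} = \left(-7 - \frac{13}{3}\right)^{2} = \left(- \frac{34}{3}\right)^{2} = \frac{1156}{9}$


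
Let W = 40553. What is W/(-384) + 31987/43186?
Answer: -869519425/8291712 ≈ -104.87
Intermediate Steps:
W/(-384) + 31987/43186 = 40553/(-384) + 31987/43186 = 40553*(-1/384) + 31987*(1/43186) = -40553/384 + 31987/43186 = -869519425/8291712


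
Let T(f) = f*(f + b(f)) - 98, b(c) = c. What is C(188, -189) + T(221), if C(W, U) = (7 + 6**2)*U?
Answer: 89457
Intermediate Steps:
C(W, U) = 43*U (C(W, U) = (7 + 36)*U = 43*U)
T(f) = -98 + 2*f**2 (T(f) = f*(f + f) - 98 = f*(2*f) - 98 = 2*f**2 - 98 = -98 + 2*f**2)
C(188, -189) + T(221) = 43*(-189) + (-98 + 2*221**2) = -8127 + (-98 + 2*48841) = -8127 + (-98 + 97682) = -8127 + 97584 = 89457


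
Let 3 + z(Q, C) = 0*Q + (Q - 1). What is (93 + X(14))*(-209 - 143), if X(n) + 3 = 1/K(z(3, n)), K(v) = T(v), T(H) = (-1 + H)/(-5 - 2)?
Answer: -32912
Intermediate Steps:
z(Q, C) = -4 + Q (z(Q, C) = -3 + (0*Q + (Q - 1)) = -3 + (0 + (-1 + Q)) = -3 + (-1 + Q) = -4 + Q)
T(H) = ⅐ - H/7 (T(H) = (-1 + H)/(-7) = (-1 + H)*(-⅐) = ⅐ - H/7)
K(v) = ⅐ - v/7
X(n) = ½ (X(n) = -3 + 1/(⅐ - (-4 + 3)/7) = -3 + 1/(⅐ - ⅐*(-1)) = -3 + 1/(⅐ + ⅐) = -3 + 1/(2/7) = -3 + 7/2 = ½)
(93 + X(14))*(-209 - 143) = (93 + ½)*(-209 - 143) = (187/2)*(-352) = -32912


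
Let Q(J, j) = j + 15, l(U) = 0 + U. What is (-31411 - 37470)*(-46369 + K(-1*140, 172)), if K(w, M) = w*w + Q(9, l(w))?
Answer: 1852485614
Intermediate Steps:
l(U) = U
Q(J, j) = 15 + j
K(w, M) = 15 + w + w² (K(w, M) = w*w + (15 + w) = w² + (15 + w) = 15 + w + w²)
(-31411 - 37470)*(-46369 + K(-1*140, 172)) = (-31411 - 37470)*(-46369 + (15 - 1*140 + (-1*140)²)) = -68881*(-46369 + (15 - 140 + (-140)²)) = -68881*(-46369 + (15 - 140 + 19600)) = -68881*(-46369 + 19475) = -68881*(-26894) = 1852485614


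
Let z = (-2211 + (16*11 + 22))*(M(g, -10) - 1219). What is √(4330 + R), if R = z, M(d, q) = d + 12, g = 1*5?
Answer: 2*√605989 ≈ 1556.9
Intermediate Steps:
g = 5
M(d, q) = 12 + d
z = 2419626 (z = (-2211 + (16*11 + 22))*((12 + 5) - 1219) = (-2211 + (176 + 22))*(17 - 1219) = (-2211 + 198)*(-1202) = -2013*(-1202) = 2419626)
R = 2419626
√(4330 + R) = √(4330 + 2419626) = √2423956 = 2*√605989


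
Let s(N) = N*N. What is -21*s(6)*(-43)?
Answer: 32508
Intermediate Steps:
s(N) = N²
-21*s(6)*(-43) = -21*6²*(-43) = -21*36*(-43) = -756*(-43) = 32508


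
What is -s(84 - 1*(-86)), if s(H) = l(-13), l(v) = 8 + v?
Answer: 5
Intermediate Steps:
s(H) = -5 (s(H) = 8 - 13 = -5)
-s(84 - 1*(-86)) = -1*(-5) = 5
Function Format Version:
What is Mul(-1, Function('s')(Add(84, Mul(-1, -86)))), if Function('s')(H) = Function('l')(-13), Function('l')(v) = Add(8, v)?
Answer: 5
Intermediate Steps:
Function('s')(H) = -5 (Function('s')(H) = Add(8, -13) = -5)
Mul(-1, Function('s')(Add(84, Mul(-1, -86)))) = Mul(-1, -5) = 5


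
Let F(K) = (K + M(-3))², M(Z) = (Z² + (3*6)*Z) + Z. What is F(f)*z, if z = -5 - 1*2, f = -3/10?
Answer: -1633023/100 ≈ -16330.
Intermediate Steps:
M(Z) = Z² + 19*Z (M(Z) = (Z² + 18*Z) + Z = Z² + 19*Z)
f = -3/10 (f = -3*⅒ = -3/10 ≈ -0.30000)
F(K) = (-48 + K)² (F(K) = (K - 3*(19 - 3))² = (K - 3*16)² = (K - 48)² = (-48 + K)²)
z = -7 (z = -5 - 2 = -7)
F(f)*z = (-48 - 3/10)²*(-7) = (-483/10)²*(-7) = (233289/100)*(-7) = -1633023/100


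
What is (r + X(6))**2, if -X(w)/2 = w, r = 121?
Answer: 11881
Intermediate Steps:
X(w) = -2*w
(r + X(6))**2 = (121 - 2*6)**2 = (121 - 12)**2 = 109**2 = 11881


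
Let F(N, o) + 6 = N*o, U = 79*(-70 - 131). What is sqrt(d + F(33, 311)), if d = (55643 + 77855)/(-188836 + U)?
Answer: sqrt(429825398631755)/204715 ≈ 101.27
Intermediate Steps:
U = -15879 (U = 79*(-201) = -15879)
F(N, o) = -6 + N*o
d = -133498/204715 (d = (55643 + 77855)/(-188836 - 15879) = 133498/(-204715) = 133498*(-1/204715) = -133498/204715 ≈ -0.65212)
sqrt(d + F(33, 311)) = sqrt(-133498/204715 + (-6 + 33*311)) = sqrt(-133498/204715 + (-6 + 10263)) = sqrt(-133498/204715 + 10257) = sqrt(2099628257/204715) = sqrt(429825398631755)/204715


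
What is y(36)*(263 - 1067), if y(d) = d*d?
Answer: -1041984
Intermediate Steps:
y(d) = d²
y(36)*(263 - 1067) = 36²*(263 - 1067) = 1296*(-804) = -1041984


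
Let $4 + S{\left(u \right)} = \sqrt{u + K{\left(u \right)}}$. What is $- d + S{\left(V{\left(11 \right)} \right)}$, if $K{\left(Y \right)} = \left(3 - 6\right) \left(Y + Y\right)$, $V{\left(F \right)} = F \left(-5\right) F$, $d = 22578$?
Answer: $-22527$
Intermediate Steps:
$V{\left(F \right)} = - 5 F^{2}$ ($V{\left(F \right)} = - 5 F F = - 5 F^{2}$)
$K{\left(Y \right)} = - 6 Y$ ($K{\left(Y \right)} = \left(3 - 6\right) 2 Y = - 3 \cdot 2 Y = - 6 Y$)
$S{\left(u \right)} = -4 + \sqrt{5} \sqrt{- u}$ ($S{\left(u \right)} = -4 + \sqrt{u - 6 u} = -4 + \sqrt{- 5 u} = -4 + \sqrt{5} \sqrt{- u}$)
$- d + S{\left(V{\left(11 \right)} \right)} = \left(-1\right) 22578 - \left(4 - \sqrt{5} \sqrt{- \left(-5\right) 11^{2}}\right) = -22578 - \left(4 - \sqrt{5} \sqrt{- \left(-5\right) 121}\right) = -22578 - \left(4 - \sqrt{5} \sqrt{\left(-1\right) \left(-605\right)}\right) = -22578 - \left(4 - \sqrt{5} \sqrt{605}\right) = -22578 - \left(4 - \sqrt{5} \cdot 11 \sqrt{5}\right) = -22578 + \left(-4 + 55\right) = -22578 + 51 = -22527$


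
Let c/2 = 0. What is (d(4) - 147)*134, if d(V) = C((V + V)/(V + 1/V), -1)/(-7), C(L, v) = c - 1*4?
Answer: -137350/7 ≈ -19621.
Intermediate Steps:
c = 0 (c = 2*0 = 0)
C(L, v) = -4 (C(L, v) = 0 - 1*4 = 0 - 4 = -4)
d(V) = 4/7 (d(V) = -4/(-7) = -4*(-⅐) = 4/7)
(d(4) - 147)*134 = (4/7 - 147)*134 = -1025/7*134 = -137350/7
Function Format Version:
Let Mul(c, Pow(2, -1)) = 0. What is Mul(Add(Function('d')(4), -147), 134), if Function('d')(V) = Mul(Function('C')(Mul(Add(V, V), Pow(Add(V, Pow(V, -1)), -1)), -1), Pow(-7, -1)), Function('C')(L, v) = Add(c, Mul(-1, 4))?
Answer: Rational(-137350, 7) ≈ -19621.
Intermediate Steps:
c = 0 (c = Mul(2, 0) = 0)
Function('C')(L, v) = -4 (Function('C')(L, v) = Add(0, Mul(-1, 4)) = Add(0, -4) = -4)
Function('d')(V) = Rational(4, 7) (Function('d')(V) = Mul(-4, Pow(-7, -1)) = Mul(-4, Rational(-1, 7)) = Rational(4, 7))
Mul(Add(Function('d')(4), -147), 134) = Mul(Add(Rational(4, 7), -147), 134) = Mul(Rational(-1025, 7), 134) = Rational(-137350, 7)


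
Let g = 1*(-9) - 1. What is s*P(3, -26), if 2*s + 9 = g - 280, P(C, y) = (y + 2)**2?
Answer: -86112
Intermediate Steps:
g = -10 (g = -9 - 1 = -10)
P(C, y) = (2 + y)**2
s = -299/2 (s = -9/2 + (-10 - 280)/2 = -9/2 + (1/2)*(-290) = -9/2 - 145 = -299/2 ≈ -149.50)
s*P(3, -26) = -299*(2 - 26)**2/2 = -299/2*(-24)**2 = -299/2*576 = -86112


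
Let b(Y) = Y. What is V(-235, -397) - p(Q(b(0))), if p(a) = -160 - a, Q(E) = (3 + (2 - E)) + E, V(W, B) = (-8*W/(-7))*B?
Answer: 747515/7 ≈ 1.0679e+5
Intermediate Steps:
V(W, B) = 8*B*W/7 (V(W, B) = (-8*W*(-1)/7)*B = (-(-8)*W/7)*B = (8*W/7)*B = 8*B*W/7)
Q(E) = 5 (Q(E) = (5 - E) + E = 5)
V(-235, -397) - p(Q(b(0))) = (8/7)*(-397)*(-235) - (-160 - 1*5) = 746360/7 - (-160 - 5) = 746360/7 - 1*(-165) = 746360/7 + 165 = 747515/7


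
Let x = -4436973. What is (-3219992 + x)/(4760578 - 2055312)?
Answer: -7656965/2705266 ≈ -2.8304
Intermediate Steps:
(-3219992 + x)/(4760578 - 2055312) = (-3219992 - 4436973)/(4760578 - 2055312) = -7656965/2705266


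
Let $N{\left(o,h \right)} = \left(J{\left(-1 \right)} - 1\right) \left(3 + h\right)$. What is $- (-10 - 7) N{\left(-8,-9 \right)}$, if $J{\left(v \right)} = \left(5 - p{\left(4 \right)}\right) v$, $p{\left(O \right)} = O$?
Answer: $204$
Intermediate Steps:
$J{\left(v \right)} = v$ ($J{\left(v \right)} = \left(5 - 4\right) v = 1 v = v$)
$N{\left(o,h \right)} = -6 - 2 h$ ($N{\left(o,h \right)} = \left(-1 - 1\right) \left(3 + h\right) = - 2 \left(3 + h\right) = -6 - 2 h$)
$- (-10 - 7) N{\left(-8,-9 \right)} = - (-10 - 7) \left(-6 - -18\right) = \left(-1\right) \left(-17\right) \left(-6 + 18\right) = 17 \cdot 12 = 204$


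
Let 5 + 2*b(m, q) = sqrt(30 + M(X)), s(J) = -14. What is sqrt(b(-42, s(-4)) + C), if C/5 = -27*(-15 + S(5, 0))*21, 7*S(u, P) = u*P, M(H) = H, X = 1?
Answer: sqrt(170090 + 2*sqrt(31))/2 ≈ 206.22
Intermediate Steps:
S(u, P) = P*u/7 (S(u, P) = (u*P)/7 = (P*u)/7 = P*u/7)
b(m, q) = -5/2 + sqrt(31)/2 (b(m, q) = -5/2 + sqrt(30 + 1)/2 = -5/2 + sqrt(31)/2)
C = 42525 (C = 5*(-27*(-15 + (1/7)*0*5)*21) = 5*(-27*(-15 + 0)*21) = 5*(-27*(-15)*21) = 5*(405*21) = 5*8505 = 42525)
sqrt(b(-42, s(-4)) + C) = sqrt((-5/2 + sqrt(31)/2) + 42525) = sqrt(85045/2 + sqrt(31)/2)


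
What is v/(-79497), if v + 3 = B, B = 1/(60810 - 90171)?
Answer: 88084/2334111417 ≈ 3.7738e-5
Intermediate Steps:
B = -1/29361 (B = 1/(-29361) = -1/29361 ≈ -3.4059e-5)
v = -88084/29361 (v = -3 - 1/29361 = -88084/29361 ≈ -3.0000)
v/(-79497) = -88084/29361/(-79497) = -88084/29361*(-1/79497) = 88084/2334111417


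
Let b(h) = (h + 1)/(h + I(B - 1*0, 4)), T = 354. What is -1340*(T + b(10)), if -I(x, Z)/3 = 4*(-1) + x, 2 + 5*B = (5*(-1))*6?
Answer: -48895930/103 ≈ -4.7472e+5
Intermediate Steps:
B = -32/5 (B = -⅖ + ((5*(-1))*6)/5 = -⅖ + (-5*6)/5 = -⅖ + (⅕)*(-30) = -⅖ - 6 = -32/5 ≈ -6.4000)
I(x, Z) = 12 - 3*x (I(x, Z) = -3*(4*(-1) + x) = -3*(-4 + x) = 12 - 3*x)
b(h) = (1 + h)/(156/5 + h) (b(h) = (h + 1)/(h + (12 - 3*(-32/5 - 1*0))) = (1 + h)/(h + (12 - 3*(-32/5 + 0))) = (1 + h)/(h + (12 - 3*(-32/5))) = (1 + h)/(h + (12 + 96/5)) = (1 + h)/(h + 156/5) = (1 + h)/(156/5 + h))
-1340*(T + b(10)) = -1340*(354 + 5*(1 + 10)/(156 + 5*10)) = -1340*(354 + 5*11/(156 + 50)) = -1340*(354 + 5*11/206) = -1340*(354 + 5*(1/206)*11) = -1340*(354 + 55/206) = -1340*72979/206 = -48895930/103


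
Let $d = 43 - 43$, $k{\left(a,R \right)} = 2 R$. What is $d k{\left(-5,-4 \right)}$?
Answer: $0$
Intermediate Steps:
$d = 0$ ($d = 43 - 43 = 0$)
$d k{\left(-5,-4 \right)} = 0 \cdot 2 \left(-4\right) = 0 \left(-8\right) = 0$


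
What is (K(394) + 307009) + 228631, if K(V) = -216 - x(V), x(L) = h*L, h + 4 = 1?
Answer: 536606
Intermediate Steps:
h = -3 (h = -4 + 1 = -3)
x(L) = -3*L
K(V) = -216 + 3*V (K(V) = -216 - (-3)*V = -216 + 3*V)
(K(394) + 307009) + 228631 = ((-216 + 3*394) + 307009) + 228631 = ((-216 + 1182) + 307009) + 228631 = (966 + 307009) + 228631 = 307975 + 228631 = 536606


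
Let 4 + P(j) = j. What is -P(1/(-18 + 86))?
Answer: 271/68 ≈ 3.9853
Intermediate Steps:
P(j) = -4 + j
-P(1/(-18 + 86)) = -(-4 + 1/(-18 + 86)) = -(-4 + 1/68) = -1*(-271/68) = 271/68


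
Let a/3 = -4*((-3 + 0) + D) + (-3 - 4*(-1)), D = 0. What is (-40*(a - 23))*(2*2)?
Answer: -2560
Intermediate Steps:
a = 39 (a = 3*(-4*((-3 + 0) + 0) + (-3 - 4*(-1))) = 3*(-4*(-3 + 0) + (-3 + 4)) = 3*(-4*(-3) + 1) = 3*(12 + 1) = 3*13 = 39)
(-40*(a - 23))*(2*2) = (-40*(39 - 23))*(2*2) = -40*16*4 = -640*4 = -2560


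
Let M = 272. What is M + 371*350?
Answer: 130122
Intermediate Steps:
M + 371*350 = 272 + 371*350 = 272 + 129850 = 130122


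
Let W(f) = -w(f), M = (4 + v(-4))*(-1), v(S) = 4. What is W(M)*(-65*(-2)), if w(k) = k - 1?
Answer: 1170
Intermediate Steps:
w(k) = -1 + k
M = -8 (M = (4 + 4)*(-1) = 8*(-1) = -8)
W(f) = 1 - f (W(f) = -(-1 + f) = 1 - f)
W(M)*(-65*(-2)) = (1 - 1*(-8))*(-65*(-2)) = (1 + 8)*130 = 9*130 = 1170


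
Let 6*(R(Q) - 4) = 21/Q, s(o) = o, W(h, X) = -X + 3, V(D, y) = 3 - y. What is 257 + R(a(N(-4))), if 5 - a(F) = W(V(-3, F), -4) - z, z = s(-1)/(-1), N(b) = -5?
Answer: 515/2 ≈ 257.50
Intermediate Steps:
W(h, X) = 3 - X
z = 1 (z = -1/(-1) = -1*(-1) = 1)
a(F) = -1 (a(F) = 5 - ((3 - 1*(-4)) - 1*1) = 5 - ((3 + 4) - 1) = 5 - (7 - 1) = 5 - 1*6 = 5 - 6 = -1)
R(Q) = 4 + 7/(2*Q) (R(Q) = 4 + (21/Q)/6 = 4 + 7/(2*Q))
257 + R(a(N(-4))) = 257 + (4 + (7/2)/(-1)) = 257 + (4 + (7/2)*(-1)) = 257 + (4 - 7/2) = 257 + 1/2 = 515/2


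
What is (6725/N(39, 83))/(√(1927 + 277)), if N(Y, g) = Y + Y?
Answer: 6725*√551/85956 ≈ 1.8365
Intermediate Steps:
N(Y, g) = 2*Y
(6725/N(39, 83))/(√(1927 + 277)) = (6725/((2*39)))/(√(1927 + 277)) = (6725/78)/(√2204) = (6725*(1/78))/((2*√551)) = 6725*(√551/1102)/78 = 6725*√551/85956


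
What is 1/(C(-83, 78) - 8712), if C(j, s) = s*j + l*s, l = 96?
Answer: -1/7698 ≈ -0.00012990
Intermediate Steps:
C(j, s) = 96*s + j*s (C(j, s) = s*j + 96*s = j*s + 96*s = 96*s + j*s)
1/(C(-83, 78) - 8712) = 1/(78*(96 - 83) - 8712) = 1/(78*13 - 8712) = 1/(1014 - 8712) = 1/(-7698) = -1/7698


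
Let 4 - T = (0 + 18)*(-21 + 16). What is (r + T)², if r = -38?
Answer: 3136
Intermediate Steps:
T = 94 (T = 4 - (0 + 18)*(-21 + 16) = 4 - 18*(-5) = 4 - 1*(-90) = 4 + 90 = 94)
(r + T)² = (-38 + 94)² = 56² = 3136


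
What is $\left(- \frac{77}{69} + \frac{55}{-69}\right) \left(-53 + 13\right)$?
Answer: $\frac{1760}{23} \approx 76.522$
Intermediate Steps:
$\left(- \frac{77}{69} + \frac{55}{-69}\right) \left(-53 + 13\right) = \left(\left(-77\right) \frac{1}{69} + 55 \left(- \frac{1}{69}\right)\right) \left(-40\right) = \left(- \frac{77}{69} - \frac{55}{69}\right) \left(-40\right) = \left(- \frac{44}{23}\right) \left(-40\right) = \frac{1760}{23}$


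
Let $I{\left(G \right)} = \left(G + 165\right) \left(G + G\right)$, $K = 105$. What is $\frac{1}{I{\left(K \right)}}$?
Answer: $\frac{1}{56700} \approx 1.7637 \cdot 10^{-5}$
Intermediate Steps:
$I{\left(G \right)} = 2 G \left(165 + G\right)$ ($I{\left(G \right)} = \left(165 + G\right) 2 G = 2 G \left(165 + G\right)$)
$\frac{1}{I{\left(K \right)}} = \frac{1}{2 \cdot 105 \left(165 + 105\right)} = \frac{1}{2 \cdot 105 \cdot 270} = \frac{1}{56700}$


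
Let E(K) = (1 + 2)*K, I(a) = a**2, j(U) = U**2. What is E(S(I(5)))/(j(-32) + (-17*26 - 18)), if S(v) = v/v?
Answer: 1/188 ≈ 0.0053191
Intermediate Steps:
S(v) = 1
E(K) = 3*K
E(S(I(5)))/(j(-32) + (-17*26 - 18)) = (3*1)/((-32)**2 + (-17*26 - 18)) = 3/(1024 + (-442 - 18)) = 3/(1024 - 460) = 3/564 = (1/564)*3 = 1/188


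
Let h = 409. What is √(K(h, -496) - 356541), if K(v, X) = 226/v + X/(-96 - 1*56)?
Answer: 3*I*√2392302746321/7771 ≈ 597.11*I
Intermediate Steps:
K(v, X) = 226/v - X/152 (K(v, X) = 226/v + X/(-96 - 56) = 226/v + X/(-152) = 226/v + X*(-1/152) = 226/v - X/152)
√(K(h, -496) - 356541) = √((226/409 - 1/152*(-496)) - 356541) = √((226*(1/409) + 62/19) - 356541) = √((226/409 + 62/19) - 356541) = √(29652/7771 - 356541) = √(-2770650459/7771) = 3*I*√2392302746321/7771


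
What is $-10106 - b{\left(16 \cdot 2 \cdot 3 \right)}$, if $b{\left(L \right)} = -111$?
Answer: $-9995$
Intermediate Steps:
$-10106 - b{\left(16 \cdot 2 \cdot 3 \right)} = -10106 - -111 = -10106 + 111 = -9995$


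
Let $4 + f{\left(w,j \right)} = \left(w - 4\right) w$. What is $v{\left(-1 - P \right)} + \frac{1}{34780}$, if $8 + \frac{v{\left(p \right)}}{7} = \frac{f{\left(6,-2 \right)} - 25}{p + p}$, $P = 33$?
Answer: $- \frac{943407}{17390} \approx -54.25$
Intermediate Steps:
$f{\left(w,j \right)} = -4 + w \left(-4 + w\right)$ ($f{\left(w,j \right)} = -4 + \left(w - 4\right) w = -4 + \left(-4 + w\right) w = -4 + w \left(-4 + w\right)$)
$v{\left(p \right)} = -56 - \frac{119}{2 p}$ ($v{\left(p \right)} = -56 + 7 \frac{\left(-4 + 6^{2} - 24\right) - 25}{p + p} = -56 + 7 \frac{\left(-4 + 36 - 24\right) - 25}{2 p} = -56 + 7 \left(8 - 25\right) \frac{1}{2 p} = -56 + 7 \left(- 17 \frac{1}{2 p}\right) = -56 + 7 \left(- \frac{17}{2 p}\right) = -56 - \frac{119}{2 p}$)
$v{\left(-1 - P \right)} + \frac{1}{34780} = \left(-56 - \frac{119}{2 \left(-1 - 33\right)}\right) + \frac{1}{34780} = \left(-56 - \frac{119}{2 \left(-34\right)}\right) + \frac{1}{34780} = \left(-56 - - \frac{7}{4}\right) + \frac{1}{34780} = \left(-56 + \frac{7}{4}\right) + \frac{1}{34780} = - \frac{217}{4} + \frac{1}{34780} = - \frac{943407}{17390}$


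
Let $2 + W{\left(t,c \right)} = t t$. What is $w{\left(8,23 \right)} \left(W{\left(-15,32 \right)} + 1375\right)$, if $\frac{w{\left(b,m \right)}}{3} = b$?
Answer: $38352$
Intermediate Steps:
$w{\left(b,m \right)} = 3 b$
$W{\left(t,c \right)} = -2 + t^{2}$ ($W{\left(t,c \right)} = -2 + t t = -2 + t^{2}$)
$w{\left(8,23 \right)} \left(W{\left(-15,32 \right)} + 1375\right) = 3 \cdot 8 \left(\left(-2 + \left(-15\right)^{2}\right) + 1375\right) = 24 \left(\left(-2 + 225\right) + 1375\right) = 24 \left(223 + 1375\right) = 24 \cdot 1598 = 38352$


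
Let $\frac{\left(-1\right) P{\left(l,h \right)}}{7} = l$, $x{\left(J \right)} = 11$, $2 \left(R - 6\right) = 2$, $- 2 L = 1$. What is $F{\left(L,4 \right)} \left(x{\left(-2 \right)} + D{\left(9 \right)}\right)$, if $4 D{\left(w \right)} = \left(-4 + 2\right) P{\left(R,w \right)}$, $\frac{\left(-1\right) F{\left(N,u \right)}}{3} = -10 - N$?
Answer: $\frac{4047}{4} \approx 1011.8$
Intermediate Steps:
$L = - \frac{1}{2}$ ($L = \left(- \frac{1}{2}\right) 1 = - \frac{1}{2} \approx -0.5$)
$R = 7$ ($R = 6 + \frac{1}{2} \cdot 2 = 6 + 1 = 7$)
$P{\left(l,h \right)} = - 7 l$
$F{\left(N,u \right)} = 30 + 3 N$ ($F{\left(N,u \right)} = - 3 \left(-10 - N\right) = 30 + 3 N$)
$D{\left(w \right)} = \frac{49}{2}$ ($D{\left(w \right)} = \frac{\left(-4 + 2\right) \left(\left(-7\right) 7\right)}{4} = \frac{\left(-2\right) \left(-49\right)}{4} = \frac{1}{4} \cdot 98 = \frac{49}{2}$)
$F{\left(L,4 \right)} \left(x{\left(-2 \right)} + D{\left(9 \right)}\right) = \left(30 + 3 \left(- \frac{1}{2}\right)\right) \left(11 + \frac{49}{2}\right) = \left(30 - \frac{3}{2}\right) \frac{71}{2} = \frac{57}{2} \cdot \frac{71}{2} = \frac{4047}{4}$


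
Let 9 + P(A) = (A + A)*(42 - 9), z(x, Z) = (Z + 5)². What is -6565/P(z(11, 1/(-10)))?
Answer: -328250/78783 ≈ -4.1665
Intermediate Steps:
z(x, Z) = (5 + Z)²
P(A) = -9 + 66*A (P(A) = -9 + (A + A)*(42 - 9) = -9 + (2*A)*33 = -9 + 66*A)
-6565/P(z(11, 1/(-10))) = -6565/(-9 + 66*(5 + 1/(-10))²) = -6565/(-9 + 66*(5 - ⅒)²) = -6565/(-9 + 66*(49/10)²) = -6565/(-9 + 66*(2401/100)) = -6565/(-9 + 79233/50) = -6565/78783/50 = -6565*50/78783 = -328250/78783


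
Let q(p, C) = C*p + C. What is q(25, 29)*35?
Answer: 26390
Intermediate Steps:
q(p, C) = C + C*p
q(25, 29)*35 = (29*(1 + 25))*35 = (29*26)*35 = 754*35 = 26390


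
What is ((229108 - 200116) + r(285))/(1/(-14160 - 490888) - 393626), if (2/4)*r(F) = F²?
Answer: -32229133072/66266674683 ≈ -0.48635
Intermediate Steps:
r(F) = 2*F²
((229108 - 200116) + r(285))/(1/(-14160 - 490888) - 393626) = ((229108 - 200116) + 2*285²)/(1/(-14160 - 490888) - 393626) = (28992 + 2*81225)/(1/(-505048) - 393626) = (28992 + 162450)/(-1/505048 - 393626) = 191442/(-198800024049/505048) = 191442*(-505048/198800024049) = -32229133072/66266674683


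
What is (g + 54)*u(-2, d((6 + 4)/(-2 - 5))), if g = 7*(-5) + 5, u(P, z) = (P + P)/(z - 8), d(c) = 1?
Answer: 96/7 ≈ 13.714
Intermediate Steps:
u(P, z) = 2*P/(-8 + z) (u(P, z) = (2*P)/(-8 + z) = 2*P/(-8 + z))
g = -30 (g = -35 + 5 = -30)
(g + 54)*u(-2, d((6 + 4)/(-2 - 5))) = (-30 + 54)*(2*(-2)/(-8 + 1)) = 24*(2*(-2)/(-7)) = 24*(2*(-2)*(-1/7)) = 24*(4/7) = 96/7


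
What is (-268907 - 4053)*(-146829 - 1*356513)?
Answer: 137392232320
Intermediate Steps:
(-268907 - 4053)*(-146829 - 1*356513) = -272960*(-146829 - 356513) = -272960*(-503342) = 137392232320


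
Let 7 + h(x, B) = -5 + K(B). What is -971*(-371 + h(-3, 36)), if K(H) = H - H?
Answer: 371893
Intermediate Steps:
K(H) = 0
h(x, B) = -12 (h(x, B) = -7 + (-5 + 0) = -7 - 5 = -12)
-971*(-371 + h(-3, 36)) = -971*(-371 - 12) = -971*(-383) = 371893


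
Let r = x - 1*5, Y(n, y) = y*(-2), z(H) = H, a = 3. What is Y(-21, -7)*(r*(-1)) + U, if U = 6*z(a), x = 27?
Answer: -290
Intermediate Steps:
Y(n, y) = -2*y
r = 22 (r = 27 - 1*5 = 27 - 5 = 22)
U = 18 (U = 6*3 = 18)
Y(-21, -7)*(r*(-1)) + U = (-2*(-7))*(22*(-1)) + 18 = 14*(-22) + 18 = -308 + 18 = -290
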